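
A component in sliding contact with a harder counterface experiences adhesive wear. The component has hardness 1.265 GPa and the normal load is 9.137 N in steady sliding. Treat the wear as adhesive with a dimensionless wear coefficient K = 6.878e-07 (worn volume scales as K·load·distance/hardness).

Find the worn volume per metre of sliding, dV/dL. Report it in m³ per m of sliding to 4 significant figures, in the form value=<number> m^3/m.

value=4.968e-15 m^3/m

All arithmetic maintains exact precision. The intermediates appear rounded, and one last rounding, at four significant figures.
Convert: Hardness H = 1.265 GPa = 1.265e+09 Pa.
SI base units throughout: W = 9.137 N, H = 1.265e+09 Pa, K = 6.878e-07.
The wear rate dV/dL = K·W/H (independent of L): 6.878e-07 · 9.137 / 1.265e+09 = 4.968e-15 m³/m.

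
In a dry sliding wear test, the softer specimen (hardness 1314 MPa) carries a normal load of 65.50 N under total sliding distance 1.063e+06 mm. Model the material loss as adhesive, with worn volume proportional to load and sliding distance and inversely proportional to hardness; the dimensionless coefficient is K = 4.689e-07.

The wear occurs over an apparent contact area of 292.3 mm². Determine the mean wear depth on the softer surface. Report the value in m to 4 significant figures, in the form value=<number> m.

Every step carries full float precision, and the intermediates are displayed rounded, and one last rounding: 4 significant figures.
The distance L = 1.063e+06 mm = 1063 m.
Hardness H = 1314 MPa = 1.314e+09 Pa.
Contact area A = 292.3 mm² = 2.923e-04 m².
In SI base units, W = 65.50 N, H = 1.314e+09 Pa, K = 4.689e-07.
Worn volume V = K·W·L/H = 4.689e-07 · 65.50 · 1063 / 1.314e+09 = 2.485e-11 m³.
Depth h = V/A = 2.485e-11 / 2.923e-04 = 8.500e-08 m.

value=8.500e-08 m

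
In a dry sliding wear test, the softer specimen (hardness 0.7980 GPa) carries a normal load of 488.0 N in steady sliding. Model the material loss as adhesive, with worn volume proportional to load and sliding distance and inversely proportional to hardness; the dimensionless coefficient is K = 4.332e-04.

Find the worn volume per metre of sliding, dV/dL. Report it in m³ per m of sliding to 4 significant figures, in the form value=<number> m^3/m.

The intermediates appear rounded, and the algebra keeps full float precision. Rounded once at the end: four significant digits.
Hardness H = 0.7980 GPa = 7.980e+08 Pa.
Expressed in SI base units: W = 488.0 N, H = 7.980e+08 Pa, K = 4.332e-04.
Rate of wear dV/dL = K·W/H: 4.332e-04 · 488.0 / 7.980e+08 = 2.649e-10 m³/m.

value=2.649e-10 m^3/m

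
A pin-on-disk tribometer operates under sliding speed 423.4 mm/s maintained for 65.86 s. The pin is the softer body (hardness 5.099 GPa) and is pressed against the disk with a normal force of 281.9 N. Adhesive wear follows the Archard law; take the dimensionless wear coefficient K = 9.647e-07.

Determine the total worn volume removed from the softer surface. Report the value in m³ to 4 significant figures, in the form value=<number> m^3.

value=1.487e-12 m^3

All working math keeps full float precision — printed values are rounded; a single final rounding to 4 significant digits.
Convert: Sliding speed v = 423.4 mm/s = 0.4234 m/s. Distance L = v·t = 0.4234 m/s × 65.86 s = 27.89 m.
Convert: Hardness H = 5.099 GPa = 5.099e+09 Pa.
Collected in SI base units: W = 281.9 N, H = 5.099e+09 Pa, K = 9.647e-07.
Apply Archard: V = K·W·L/H = 9.647e-07 · 281.9 · 27.89 / 5.099e+09 = 1.487e-12 m³.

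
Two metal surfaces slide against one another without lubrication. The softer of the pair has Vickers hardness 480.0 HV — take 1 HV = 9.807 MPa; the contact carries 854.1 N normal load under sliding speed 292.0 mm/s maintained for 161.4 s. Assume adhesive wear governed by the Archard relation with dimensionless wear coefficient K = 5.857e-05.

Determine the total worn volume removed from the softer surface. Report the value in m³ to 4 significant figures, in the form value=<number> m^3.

Intermediate values appear rounded — all arithmetic holds exact precision. Rounded once at the end, at 4 significant digits.
Convert: Sliding speed v = 292.0 mm/s = 0.2920 m/s. Distance L = v·t = 0.2920 m/s × 161.4 s = 47.13 m.
Convert: Hardness H = 480.0 HV × 9.807 MPa/HV = 4707 MPa = 4.707e+09 Pa.
Working in SI base units: W = 854.1 N, H = 4.707e+09 Pa, K = 5.857e-05.
The Archard volume V = K·W·L/H = 5.857e-05 · 854.1 · 47.13 / 4.707e+09 = 5.008e-10 m³.

value=5.008e-10 m^3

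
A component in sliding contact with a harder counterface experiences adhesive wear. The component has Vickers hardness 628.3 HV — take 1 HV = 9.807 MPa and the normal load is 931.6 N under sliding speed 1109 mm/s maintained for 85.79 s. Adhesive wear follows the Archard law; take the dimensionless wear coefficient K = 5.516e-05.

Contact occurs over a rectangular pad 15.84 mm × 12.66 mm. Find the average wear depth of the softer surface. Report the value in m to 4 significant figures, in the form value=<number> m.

The algebra runs at exact precision. Intermediate values are displayed rounded; rounded just once to 4 significant digits.
Sliding speed v = 1109 mm/s = 1.109 m/s. Path length L = v·t = 1.109 m/s × 85.79 s = 95.14 m.
Hardness H = 628.3 HV × 9.807 MPa/HV = 6162 MPa = 6.162e+09 Pa.
Pad sides 15.84 mm × 12.66 mm = 0.01584 m × 0.01266 m. Contact area A = 0.01584 m × 0.01266 m = 2.005e-04 m².
In SI base units: W = 931.6 N, H = 6.162e+09 Pa, K = 5.516e-05.
Apply Archard: V = K·W·L/H = 5.516e-05 · 931.6 · 95.14 / 6.162e+09 = 7.934e-10 m³.
Wear depth h = V/A = 7.934e-10 / 2.005e-04 = 3.957e-06 m.

value=3.957e-06 m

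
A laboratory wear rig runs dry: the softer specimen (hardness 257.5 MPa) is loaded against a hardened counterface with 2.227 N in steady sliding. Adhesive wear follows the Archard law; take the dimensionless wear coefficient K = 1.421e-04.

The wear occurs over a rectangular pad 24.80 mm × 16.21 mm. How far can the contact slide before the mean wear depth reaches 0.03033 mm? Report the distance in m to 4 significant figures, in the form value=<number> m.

value=9921 m

The intermediates are printed rounded; all working math keeps full float precision — a single final rounding to 4 significant figures.
Convert: Hardness H = 257.5 MPa = 2.575e+08 Pa.
Convert: Pad sides 24.80 mm × 16.21 mm = 0.02480 m × 0.01621 m. Contact area A = 0.02480 m × 0.01621 m = 4.020e-04 m².
Convert: Depth limit h_lim = 0.03033 mm = 3.033e-05 m.
Expressed in SI base units: W = 2.227 N, H = 2.575e+08 Pa, K = 1.421e-04.
Wearable volume V_lim = h_lim·A = 3.033e-05 · 4.020e-04 = 1.219e-08 m³.
Inverting, life L = V_lim·H/(K·W) = 1.219e-08 · 2.575e+08 / (1.421e-04 · 2.227) = 9921 m.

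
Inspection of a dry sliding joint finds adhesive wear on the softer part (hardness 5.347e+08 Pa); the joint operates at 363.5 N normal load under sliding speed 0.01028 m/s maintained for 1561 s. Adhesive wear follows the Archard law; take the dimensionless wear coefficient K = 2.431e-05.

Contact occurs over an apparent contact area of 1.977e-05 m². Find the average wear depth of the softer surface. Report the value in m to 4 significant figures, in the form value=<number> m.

value=1.341e-05 m

Intermediates are shown rounded. The computation maintains full precision, and one final rounding, at 4 significant digits.
Convert: Distance covered L = v·t = 0.01028 m/s × 1561 s = 16.05 m.
Restated in SI base units: W = 363.5 N, H = 5.347e+08 Pa, K = 2.431e-05.
Volume removed: V = K·W·L/H = 2.431e-05 · 363.5 · 16.05 / 5.347e+08 = 2.652e-10 m³.
Mean depth h = V/A = 2.652e-10 / 1.977e-05 = 1.341e-05 m.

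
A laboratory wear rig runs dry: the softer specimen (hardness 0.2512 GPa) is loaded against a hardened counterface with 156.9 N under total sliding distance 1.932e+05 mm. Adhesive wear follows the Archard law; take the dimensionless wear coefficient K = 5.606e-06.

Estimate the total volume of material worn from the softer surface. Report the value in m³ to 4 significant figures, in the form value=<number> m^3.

The intermediates are displayed rounded — the algebra maintains full precision. Rounded just once to four significant figures.
The distance L = 1.932e+05 mm = 193.2 m.
Hardness H = 0.2512 GPa = 2.512e+08 Pa.
Expressed in SI base units: W = 156.9 N, H = 2.512e+08 Pa, K = 5.606e-06.
Worn volume V = K·W·L/H = 5.606e-06 · 156.9 · 193.2 / 2.512e+08 = 6.765e-10 m³.

value=6.765e-10 m^3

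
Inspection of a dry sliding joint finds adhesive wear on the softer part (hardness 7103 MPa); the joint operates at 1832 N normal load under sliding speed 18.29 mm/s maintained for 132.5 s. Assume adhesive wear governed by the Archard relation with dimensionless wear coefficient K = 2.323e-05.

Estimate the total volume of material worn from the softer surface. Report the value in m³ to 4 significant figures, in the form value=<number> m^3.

value=1.452e-11 m^3

Intermediates are shown rounded — each operation runs at full float precision. Rounded once at the end to 4 significant digits.
Sliding speed v = 18.29 mm/s = 0.01829 m/s. Path length L = v·t = 0.01829 m/s × 132.5 s = 2.423 m.
Hardness H = 7103 MPa = 7.103e+09 Pa.
Working in SI base units: W = 1832 N, H = 7.103e+09 Pa, K = 2.323e-05.
Archard volume V = K·W·L/H = 2.323e-05 · 1832 · 2.423 / 7.103e+09 = 1.452e-11 m³.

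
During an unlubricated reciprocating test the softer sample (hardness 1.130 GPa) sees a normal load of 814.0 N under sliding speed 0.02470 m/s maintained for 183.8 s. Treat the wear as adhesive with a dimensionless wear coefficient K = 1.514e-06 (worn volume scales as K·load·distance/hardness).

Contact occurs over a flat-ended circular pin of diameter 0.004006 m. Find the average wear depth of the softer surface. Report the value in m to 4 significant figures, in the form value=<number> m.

Intermediates appear rounded — the computation maintains exact precision; rounded just once: 4 significant figures.
Path length L = v·t = 0.02470 m/s × 183.8 s = 4.540 m.
Hardness H = 1.130 GPa = 1.130e+09 Pa.
Contact area A = π·d²/4 = π·(0.004006 m)²/4 = 1.260e-05 m².
Working in SI base units: W = 814.0 N, H = 1.130e+09 Pa, K = 1.514e-06.
Apply Archard: V = K·W·L/H = 1.514e-06 · 814.0 · 4.540 / 1.130e+09 = 4.951e-12 m³.
Average depth h = V/A = 4.951e-12 / 1.260e-05 = 3.928e-07 m.

value=3.928e-07 m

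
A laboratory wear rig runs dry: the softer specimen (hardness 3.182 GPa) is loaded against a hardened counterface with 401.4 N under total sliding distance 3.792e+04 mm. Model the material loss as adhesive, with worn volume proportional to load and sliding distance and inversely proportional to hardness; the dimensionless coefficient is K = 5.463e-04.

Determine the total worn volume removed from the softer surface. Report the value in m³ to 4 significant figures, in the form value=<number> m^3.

The computation maintains full float precision, and intermediate values are shown rounded, and one final rounding to 4 significant digits.
Convert: Sliding distance L = 3.792e+04 mm = 37.92 m.
Convert: Hardness H = 3.182 GPa = 3.182e+09 Pa.
Collected in SI base units: W = 401.4 N, H = 3.182e+09 Pa, K = 5.463e-04.
Volume removed: V = K·W·L/H = 5.463e-04 · 401.4 · 37.92 / 3.182e+09 = 2.613e-09 m³.

value=2.613e-09 m^3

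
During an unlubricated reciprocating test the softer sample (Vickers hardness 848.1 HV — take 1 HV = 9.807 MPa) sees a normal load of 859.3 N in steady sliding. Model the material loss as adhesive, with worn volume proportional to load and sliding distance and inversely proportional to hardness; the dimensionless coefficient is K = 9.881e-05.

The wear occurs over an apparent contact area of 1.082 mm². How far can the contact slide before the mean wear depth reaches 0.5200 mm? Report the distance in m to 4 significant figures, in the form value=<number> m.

value=55.11 m

Intermediates are displayed rounded — the computation carries full float precision. Rounded just once: 4 significant digits.
Hardness H = 848.1 HV × 9.807 MPa/HV = 8317 MPa = 8.317e+09 Pa.
Contact area A = 1.082 mm² = 1.082e-06 m².
Depth limit h_lim = 0.5200 mm = 5.200e-04 m.
As SI base values: W = 859.3 N, H = 8.317e+09 Pa, K = 9.881e-05.
At the depth limit, V_lim = h_lim·A = 5.200e-04 · 1.082e-06 = 5.626e-10 m³.
So the life L = V_lim·H/(K·W) = 5.626e-10 · 8.317e+09 / (9.881e-05 · 859.3) = 55.11 m.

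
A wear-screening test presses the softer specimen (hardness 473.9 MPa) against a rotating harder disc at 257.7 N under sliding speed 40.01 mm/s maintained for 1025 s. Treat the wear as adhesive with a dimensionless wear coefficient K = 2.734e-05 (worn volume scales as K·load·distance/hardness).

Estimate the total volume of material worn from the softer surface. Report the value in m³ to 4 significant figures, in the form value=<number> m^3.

Intermediate values are displayed rounded, and the computation holds exact precision. Rounded just once to four significant figures.
Convert: Sliding speed v = 40.01 mm/s = 0.04001 m/s. Distance covered L = v·t = 0.04001 m/s × 1025 s = 41.01 m.
Convert: Hardness H = 473.9 MPa = 4.739e+08 Pa.
Working in SI base units: W = 257.7 N, H = 4.739e+08 Pa, K = 2.734e-05.
Apply Archard: V = K·W·L/H = 2.734e-05 · 257.7 · 41.01 / 4.739e+08 = 6.097e-10 m³.

value=6.097e-10 m^3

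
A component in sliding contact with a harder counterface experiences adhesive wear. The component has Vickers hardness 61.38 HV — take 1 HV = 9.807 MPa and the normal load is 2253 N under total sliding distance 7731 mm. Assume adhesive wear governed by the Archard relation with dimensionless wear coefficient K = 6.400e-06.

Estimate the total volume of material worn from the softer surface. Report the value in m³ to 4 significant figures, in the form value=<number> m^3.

value=1.852e-10 m^3

All working math holds full float precision. The intermediates are printed rounded. Rounded once at the end: 4 significant digits.
Distance L = 7731 mm = 7.731 m.
Hardness H = 61.38 HV × 9.807 MPa/HV = 602.0 MPa = 6.020e+08 Pa.
In SI base units: W = 2253 N, H = 6.020e+08 Pa, K = 6.400e-06.
Wear volume V = K·W·L/H = 6.400e-06 · 2253 · 7.731 / 6.020e+08 = 1.852e-10 m³.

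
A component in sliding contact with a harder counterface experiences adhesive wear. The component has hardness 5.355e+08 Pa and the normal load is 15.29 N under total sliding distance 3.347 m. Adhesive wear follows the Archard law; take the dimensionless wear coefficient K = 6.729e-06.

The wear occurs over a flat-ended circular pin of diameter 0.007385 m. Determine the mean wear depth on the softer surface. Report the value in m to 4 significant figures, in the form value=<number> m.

Shown intermediates are rounded, and each operation holds exact precision, and a lone final rounding to 4 significant figures.
Convert: Contact area A = π·d²/4 = π·(0.007385 m)²/4 = 4.283e-05 m².
Restated in SI base units: W = 15.29 N, H = 5.355e+08 Pa, K = 6.729e-06.
Archard volume V = K·W·L/H = 6.729e-06 · 15.29 · 3.347 / 5.355e+08 = 6.431e-13 m³.
Depth of wear h = V/A = 6.431e-13 / 4.283e-05 = 1.501e-08 m.

value=1.501e-08 m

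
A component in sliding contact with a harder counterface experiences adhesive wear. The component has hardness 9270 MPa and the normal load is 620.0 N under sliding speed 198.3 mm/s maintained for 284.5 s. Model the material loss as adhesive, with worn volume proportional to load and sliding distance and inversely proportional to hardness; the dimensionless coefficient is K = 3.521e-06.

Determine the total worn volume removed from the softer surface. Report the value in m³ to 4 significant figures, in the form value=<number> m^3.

value=1.329e-11 m^3

Shown intermediates are rounded — each operation maintains exact precision. Rounded just once, at 4 significant digits.
Convert: Sliding speed v = 198.3 mm/s = 0.1983 m/s. Distance covered L = v·t = 0.1983 m/s × 284.5 s = 56.42 m.
Convert: Hardness H = 9270 MPa = 9.270e+09 Pa.
SI base units throughout: W = 620.0 N, H = 9.270e+09 Pa, K = 3.521e-06.
Volume removed: V = K·W·L/H = 3.521e-06 · 620.0 · 56.42 / 9.270e+09 = 1.329e-11 m³.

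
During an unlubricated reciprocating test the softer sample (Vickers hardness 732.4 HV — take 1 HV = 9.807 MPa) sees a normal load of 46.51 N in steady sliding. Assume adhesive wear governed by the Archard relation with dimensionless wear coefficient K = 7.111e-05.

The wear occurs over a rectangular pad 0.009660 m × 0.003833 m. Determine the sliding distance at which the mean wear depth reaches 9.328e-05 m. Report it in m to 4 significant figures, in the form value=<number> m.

Every step runs at exact precision — intermediate values are shown rounded; a lone final rounding to 4 significant digits.
Hardness H = 732.4 HV × 9.807 MPa/HV = 7183 MPa = 7.183e+09 Pa.
Contact area A = 0.009660 m × 0.003833 m = 3.703e-05 m².
In SI base units, W = 46.51 N, H = 7.183e+09 Pa, K = 7.111e-05.
Allowed volume V_lim = h_lim·A = 9.328e-05 · 3.703e-05 = 3.454e-09 m³.
Life L = V_lim·H/(K·W) = 3.454e-09 · 7.183e+09 / (7.111e-05 · 46.51) = 7501 m.

value=7501 m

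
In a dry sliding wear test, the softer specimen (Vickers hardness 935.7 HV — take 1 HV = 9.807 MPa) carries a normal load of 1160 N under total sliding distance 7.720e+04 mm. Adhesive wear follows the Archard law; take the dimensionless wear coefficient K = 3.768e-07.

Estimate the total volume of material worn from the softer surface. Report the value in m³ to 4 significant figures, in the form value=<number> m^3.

value=3.677e-12 m^3

Intermediate values are shown rounded — each operation holds full precision — a single final rounding, at 4 significant digits.
Distance covered L = 7.720e+04 mm = 77.20 m.
Hardness H = 935.7 HV × 9.807 MPa/HV = 9176 MPa = 9.176e+09 Pa.
As SI base values: W = 1160 N, H = 9.176e+09 Pa, K = 3.768e-07.
Worn volume V = K·W·L/H = 3.768e-07 · 1160 · 77.20 / 9.176e+09 = 3.677e-12 m³.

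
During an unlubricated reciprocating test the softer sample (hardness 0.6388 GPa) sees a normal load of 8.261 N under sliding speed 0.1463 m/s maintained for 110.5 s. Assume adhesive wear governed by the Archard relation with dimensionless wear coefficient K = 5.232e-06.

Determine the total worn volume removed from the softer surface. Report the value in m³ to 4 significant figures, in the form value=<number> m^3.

value=1.094e-12 m^3

Intermediates are printed rounded — every step holds full precision. Rounded once at the end, at four significant figures.
Convert: Distance L = v·t = 0.1463 m/s × 110.5 s = 16.17 m.
Convert: Hardness H = 0.6388 GPa = 6.388e+08 Pa.
In SI base units: W = 8.261 N, H = 6.388e+08 Pa, K = 5.232e-06.
Apply Archard: V = K·W·L/H = 5.232e-06 · 8.261 · 16.17 / 6.388e+08 = 1.094e-12 m³.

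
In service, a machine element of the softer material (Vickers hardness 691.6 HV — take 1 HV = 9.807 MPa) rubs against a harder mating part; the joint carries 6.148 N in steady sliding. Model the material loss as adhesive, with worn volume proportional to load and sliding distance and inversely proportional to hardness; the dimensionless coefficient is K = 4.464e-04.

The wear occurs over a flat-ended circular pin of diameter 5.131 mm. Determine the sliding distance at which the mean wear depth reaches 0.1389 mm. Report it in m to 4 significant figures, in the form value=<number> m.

value=7098 m

The algebra carries exact precision; intermediates are printed rounded, and one last rounding to 4 significant figures.
Hardness H = 691.6 HV × 9.807 MPa/HV = 6783 MPa = 6.783e+09 Pa.
Pin diameter d = 5.131 mm = 0.005131 m. Contact area A = π·d²/4 = π·(0.005131 m)²/4 = 2.068e-05 m².
Depth limit h_lim = 0.1389 mm = 1.389e-04 m.
In SI base units: W = 6.148 N, H = 6.783e+09 Pa, K = 4.464e-04.
Wearable volume V_lim = h_lim·A = 1.389e-04 · 2.068e-05 = 2.872e-09 m³.
Sliding life L = V_lim·H/(K·W) = 2.872e-09 · 6.783e+09 / (4.464e-04 · 6.148) = 7098 m.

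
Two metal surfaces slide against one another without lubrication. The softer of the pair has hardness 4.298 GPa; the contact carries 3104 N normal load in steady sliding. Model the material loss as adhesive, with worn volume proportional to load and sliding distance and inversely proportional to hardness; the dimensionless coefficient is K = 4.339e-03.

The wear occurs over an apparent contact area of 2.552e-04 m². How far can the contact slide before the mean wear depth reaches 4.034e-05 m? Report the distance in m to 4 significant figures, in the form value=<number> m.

value=3.285 m

Printed values are rounded; all working math maintains full float precision; one last rounding to four significant figures.
Hardness H = 4.298 GPa = 4.298e+09 Pa.
As SI base values: W = 3104 N, H = 4.298e+09 Pa, K = 4.339e-03.
Wearable volume V_lim = h_lim·A = 4.034e-05 · 2.552e-04 = 1.029e-08 m³.
Sliding life L = V_lim·H/(K·W) = 1.029e-08 · 4.298e+09 / (4.339e-03 · 3104) = 3.285 m.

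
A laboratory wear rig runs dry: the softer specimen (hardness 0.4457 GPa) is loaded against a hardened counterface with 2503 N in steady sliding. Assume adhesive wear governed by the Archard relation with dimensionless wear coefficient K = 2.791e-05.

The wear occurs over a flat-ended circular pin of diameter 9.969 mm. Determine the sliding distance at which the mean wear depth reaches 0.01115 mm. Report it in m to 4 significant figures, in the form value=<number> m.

The computation maintains exact precision — the intermediates are printed rounded; rounded just once: four significant figures.
Convert: Hardness H = 0.4457 GPa = 4.457e+08 Pa.
Convert: Pin diameter d = 9.969 mm = 0.009969 m. Contact area A = π·d²/4 = π·(0.009969 m)²/4 = 7.805e-05 m².
Convert: Depth limit h_lim = 0.01115 mm = 1.115e-05 m.
As SI base values: W = 2503 N, H = 4.457e+08 Pa, K = 2.791e-05.
Permissible volume V_lim = h_lim·A = 1.115e-05 · 7.805e-05 = 8.703e-10 m³.
Sliding life L = V_lim·H/(K·W) = 8.703e-10 · 4.457e+08 / (2.791e-05 · 2503) = 5.553 m.

value=5.553 m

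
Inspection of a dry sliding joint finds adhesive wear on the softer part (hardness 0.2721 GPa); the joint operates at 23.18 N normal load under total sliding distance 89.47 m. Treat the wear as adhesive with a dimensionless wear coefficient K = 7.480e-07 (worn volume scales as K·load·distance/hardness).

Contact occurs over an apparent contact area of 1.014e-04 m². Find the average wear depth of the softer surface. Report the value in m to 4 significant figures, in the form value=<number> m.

Intermediate values are displayed rounded — all working math keeps exact precision; one last rounding to 4 significant digits.
Convert: Hardness H = 0.2721 GPa = 2.721e+08 Pa.
In SI base units: W = 23.18 N, H = 2.721e+08 Pa, K = 7.480e-07.
By Archard's law, V = K·W·L/H = 7.480e-07 · 23.18 · 89.47 / 2.721e+08 = 5.701e-12 m³.
Mean depth h = V/A = 5.701e-12 / 1.014e-04 = 5.622e-08 m.

value=5.622e-08 m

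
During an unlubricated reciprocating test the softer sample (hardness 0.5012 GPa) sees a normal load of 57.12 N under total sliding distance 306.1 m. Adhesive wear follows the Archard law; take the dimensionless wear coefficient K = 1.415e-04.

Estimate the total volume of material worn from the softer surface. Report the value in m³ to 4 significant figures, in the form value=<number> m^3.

The intermediates are printed rounded, and the computation maintains full precision. Rounded once at the end: four significant figures.
Hardness H = 0.5012 GPa = 5.012e+08 Pa.
Working in SI base units: W = 57.12 N, H = 5.012e+08 Pa, K = 1.415e-04.
Worn volume V = K·W·L/H = 1.415e-04 · 57.12 · 306.1 / 5.012e+08 = 4.936e-09 m³.

value=4.936e-09 m^3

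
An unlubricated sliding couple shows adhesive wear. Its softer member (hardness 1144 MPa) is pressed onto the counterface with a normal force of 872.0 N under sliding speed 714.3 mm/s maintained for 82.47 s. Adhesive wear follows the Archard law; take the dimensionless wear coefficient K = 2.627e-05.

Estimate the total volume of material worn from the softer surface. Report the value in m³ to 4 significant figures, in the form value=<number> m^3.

Intermediate values are displayed rounded, and each operation carries full precision; one final rounding to 4 significant digits.
Sliding speed v = 714.3 mm/s = 0.7143 m/s. The distance L = v·t = 0.7143 m/s × 82.47 s = 58.91 m.
Hardness H = 1144 MPa = 1.144e+09 Pa.
SI base units throughout: W = 872.0 N, H = 1.144e+09 Pa, K = 2.627e-05.
Archard relation: V = K·W·L/H = 2.627e-05 · 872.0 · 58.91 / 1.144e+09 = 1.180e-09 m³.

value=1.180e-09 m^3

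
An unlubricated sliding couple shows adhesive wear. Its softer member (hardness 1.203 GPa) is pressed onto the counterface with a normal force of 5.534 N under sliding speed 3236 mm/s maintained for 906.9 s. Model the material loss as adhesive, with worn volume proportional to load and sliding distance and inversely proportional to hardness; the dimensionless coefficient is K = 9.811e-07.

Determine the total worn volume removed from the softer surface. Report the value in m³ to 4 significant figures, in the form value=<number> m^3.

Intermediates are printed rounded — all working math carries exact precision — one final rounding to 4 significant figures.
Convert: Sliding speed v = 3236 mm/s = 3.236 m/s. Path length L = v·t = 3.236 m/s × 906.9 s = 2935 m.
Convert: Hardness H = 1.203 GPa = 1.203e+09 Pa.
Expressed in SI base units: W = 5.534 N, H = 1.203e+09 Pa, K = 9.811e-07.
Worn volume V = K·W·L/H = 9.811e-07 · 5.534 · 2935 / 1.203e+09 = 1.325e-11 m³.

value=1.325e-11 m^3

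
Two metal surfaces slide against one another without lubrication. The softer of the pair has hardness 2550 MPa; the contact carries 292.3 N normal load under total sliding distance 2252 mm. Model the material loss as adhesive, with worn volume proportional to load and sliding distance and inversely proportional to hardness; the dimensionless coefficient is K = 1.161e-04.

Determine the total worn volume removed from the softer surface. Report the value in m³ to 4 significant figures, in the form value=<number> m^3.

value=2.997e-11 m^3

The intermediates are printed rounded, and all arithmetic keeps exact precision; one last rounding, at 4 significant figures.
Convert: Total distance L = 2252 mm = 2.252 m.
Convert: Hardness H = 2550 MPa = 2.550e+09 Pa.
SI base units throughout: W = 292.3 N, H = 2.550e+09 Pa, K = 1.161e-04.
Volume removed: V = K·W·L/H = 1.161e-04 · 292.3 · 2.252 / 2.550e+09 = 2.997e-11 m³.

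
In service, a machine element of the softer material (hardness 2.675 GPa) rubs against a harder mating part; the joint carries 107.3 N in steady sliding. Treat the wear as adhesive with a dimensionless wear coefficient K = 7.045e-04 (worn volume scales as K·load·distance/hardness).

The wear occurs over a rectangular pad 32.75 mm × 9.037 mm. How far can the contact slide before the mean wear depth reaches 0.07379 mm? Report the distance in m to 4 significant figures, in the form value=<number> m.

value=772.8 m

The algebra holds full precision — intermediates are displayed rounded. Rounded once at the end: 4 significant figures.
Convert: Hardness H = 2.675 GPa = 2.675e+09 Pa.
Convert: Pad sides 32.75 mm × 9.037 mm = 0.03275 m × 0.009037 m. Contact area A = 0.03275 m × 0.009037 m = 2.960e-04 m².
Convert: Depth limit h_lim = 0.07379 mm = 7.379e-05 m.
As SI base values: W = 107.3 N, H = 2.675e+09 Pa, K = 7.045e-04.
Permissible volume V_lim = h_lim·A = 7.379e-05 · 2.960e-04 = 2.184e-08 m³.
Sliding life L = V_lim·H/(K·W) = 2.184e-08 · 2.675e+09 / (7.045e-04 · 107.3) = 772.8 m.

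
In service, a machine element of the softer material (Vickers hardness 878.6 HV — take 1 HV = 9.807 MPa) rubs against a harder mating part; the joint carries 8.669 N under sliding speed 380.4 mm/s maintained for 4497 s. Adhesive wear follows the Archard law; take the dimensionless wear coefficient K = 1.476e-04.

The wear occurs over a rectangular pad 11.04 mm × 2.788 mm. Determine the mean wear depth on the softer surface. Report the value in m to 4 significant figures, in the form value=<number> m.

Intermediate values are displayed rounded. The computation holds full float precision, and rounded once at the end, at 4 significant figures.
Sliding speed v = 380.4 mm/s = 0.3804 m/s. Total distance L = v·t = 0.3804 m/s × 4497 s = 1711 m.
Hardness H = 878.6 HV × 9.807 MPa/HV = 8616 MPa = 8.616e+09 Pa.
Pad sides 11.04 mm × 2.788 mm = 0.01104 m × 0.002788 m. Contact area A = 0.01104 m × 0.002788 m = 3.078e-05 m².
SI base units throughout: W = 8.669 N, H = 8.616e+09 Pa, K = 1.476e-04.
By Archard's law, V = K·W·L/H = 1.476e-04 · 8.669 · 1711 / 8.616e+09 = 2.540e-10 m³.
Mean depth h = V/A = 2.540e-10 / 3.078e-05 = 8.253e-06 m.

value=8.253e-06 m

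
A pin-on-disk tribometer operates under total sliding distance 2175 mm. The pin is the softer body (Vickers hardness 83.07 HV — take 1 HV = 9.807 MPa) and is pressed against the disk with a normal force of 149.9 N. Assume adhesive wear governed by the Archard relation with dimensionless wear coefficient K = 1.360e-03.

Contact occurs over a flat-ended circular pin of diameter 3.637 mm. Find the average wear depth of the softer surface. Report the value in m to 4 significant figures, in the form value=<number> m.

All working math carries full precision, and the intermediates are shown rounded; one final rounding: 4 significant digits.
Convert: Distance L = 2175 mm = 2.175 m.
Convert: Hardness H = 83.07 HV × 9.807 MPa/HV = 814.7 MPa = 8.147e+08 Pa.
Convert: Pin diameter d = 3.637 mm = 0.003637 m. Contact area A = π·d²/4 = π·(0.003637 m)²/4 = 1.039e-05 m².
In SI base units: W = 149.9 N, H = 8.147e+08 Pa, K = 1.360e-03.
Apply Archard: V = K·W·L/H = 1.360e-03 · 149.9 · 2.175 / 8.147e+08 = 5.443e-10 m³.
Depth h = V/A = 5.443e-10 / 1.039e-05 = 5.239e-05 m.

value=5.239e-05 m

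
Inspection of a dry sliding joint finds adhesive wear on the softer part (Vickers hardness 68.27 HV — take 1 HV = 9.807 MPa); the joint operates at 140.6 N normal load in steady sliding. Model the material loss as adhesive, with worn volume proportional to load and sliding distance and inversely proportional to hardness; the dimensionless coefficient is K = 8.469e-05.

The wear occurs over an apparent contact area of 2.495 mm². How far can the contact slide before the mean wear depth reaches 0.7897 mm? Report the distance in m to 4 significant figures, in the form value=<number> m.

value=110.8 m

Displayed values are rounded. Each operation runs at exact precision, and a lone final rounding, at 4 significant digits.
Convert: Hardness H = 68.27 HV × 9.807 MPa/HV = 669.5 MPa = 6.695e+08 Pa.
Convert: Contact area A = 2.495 mm² = 2.495e-06 m².
Convert: Depth limit h_lim = 0.7897 mm = 7.897e-04 m.
In SI base units: W = 140.6 N, H = 6.695e+08 Pa, K = 8.469e-05.
Volume at the limit: V_lim = h_lim·A = 7.897e-04 · 2.495e-06 = 1.970e-09 m³.
Thus life L = V_lim·H/(K·W) = 1.970e-09 · 6.695e+08 / (8.469e-05 · 140.6) = 110.8 m.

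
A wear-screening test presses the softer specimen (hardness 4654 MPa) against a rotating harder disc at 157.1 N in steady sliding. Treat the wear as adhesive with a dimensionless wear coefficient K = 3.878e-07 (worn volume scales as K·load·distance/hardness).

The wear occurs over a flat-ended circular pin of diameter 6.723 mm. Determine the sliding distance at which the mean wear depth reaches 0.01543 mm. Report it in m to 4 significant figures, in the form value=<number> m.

value=4.184e+04 m

Intermediates are shown rounded — the computation carries full float precision; a lone final rounding: four significant digits.
Hardness H = 4654 MPa = 4.654e+09 Pa.
Pin diameter d = 6.723 mm = 0.006723 m. Contact area A = π·d²/4 = π·(0.006723 m)²/4 = 3.550e-05 m².
Depth limit h_lim = 0.01543 mm = 1.543e-05 m.
Expressed in SI base units: W = 157.1 N, H = 4.654e+09 Pa, K = 3.878e-07.
At the depth limit, V_lim = h_lim·A = 1.543e-05 · 3.550e-05 = 5.477e-10 m³.
So the life L = V_lim·H/(K·W) = 5.477e-10 · 4.654e+09 / (3.878e-07 · 157.1) = 4.184e+04 m.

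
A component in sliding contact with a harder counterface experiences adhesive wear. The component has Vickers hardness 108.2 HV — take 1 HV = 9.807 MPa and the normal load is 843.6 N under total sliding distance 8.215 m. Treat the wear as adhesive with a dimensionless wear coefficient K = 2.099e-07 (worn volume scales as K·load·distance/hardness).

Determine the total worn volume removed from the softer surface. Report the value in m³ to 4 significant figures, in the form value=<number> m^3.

Intermediate values appear rounded; the algebra carries full float precision, and one last rounding: four significant figures.
Convert: Hardness H = 108.2 HV × 9.807 MPa/HV = 1061 MPa = 1.061e+09 Pa.
SI base units throughout: W = 843.6 N, H = 1.061e+09 Pa, K = 2.099e-07.
Apply Archard: V = K·W·L/H = 2.099e-07 · 843.6 · 8.215 / 1.061e+09 = 1.371e-12 m³.

value=1.371e-12 m^3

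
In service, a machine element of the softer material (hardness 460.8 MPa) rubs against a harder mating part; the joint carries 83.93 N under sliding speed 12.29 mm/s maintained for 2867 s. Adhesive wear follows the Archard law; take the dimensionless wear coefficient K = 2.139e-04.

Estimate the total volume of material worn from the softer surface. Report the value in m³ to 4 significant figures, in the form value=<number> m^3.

value=1.373e-09 m^3

Each operation holds full precision — displayed values are rounded — one final rounding to four significant digits.
Sliding speed v = 12.29 mm/s = 0.01229 m/s. Total distance L = v·t = 0.01229 m/s × 2867 s = 35.24 m.
Hardness H = 460.8 MPa = 4.608e+08 Pa.
Restated in SI base units: W = 83.93 N, H = 4.608e+08 Pa, K = 2.139e-04.
Archard volume V = K·W·L/H = 2.139e-04 · 83.93 · 35.24 / 4.608e+08 = 1.373e-09 m³.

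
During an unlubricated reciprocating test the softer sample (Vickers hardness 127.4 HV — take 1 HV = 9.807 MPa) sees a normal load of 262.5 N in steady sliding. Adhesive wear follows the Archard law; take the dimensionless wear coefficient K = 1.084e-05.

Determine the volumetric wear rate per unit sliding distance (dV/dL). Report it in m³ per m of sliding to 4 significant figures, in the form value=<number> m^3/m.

value=2.277e-12 m^3/m

Intermediate values appear rounded; every step runs at full precision; a single final rounding: four significant figures.
Convert: Hardness H = 127.4 HV × 9.807 MPa/HV = 1249 MPa = 1.249e+09 Pa.
Restated in SI base units: W = 262.5 N, H = 1.249e+09 Pa, K = 1.084e-05.
Sliding wear rate dV/dL = K·W/H (no L dependence): 1.084e-05 · 262.5 / 1.249e+09 = 2.277e-12 m³/m.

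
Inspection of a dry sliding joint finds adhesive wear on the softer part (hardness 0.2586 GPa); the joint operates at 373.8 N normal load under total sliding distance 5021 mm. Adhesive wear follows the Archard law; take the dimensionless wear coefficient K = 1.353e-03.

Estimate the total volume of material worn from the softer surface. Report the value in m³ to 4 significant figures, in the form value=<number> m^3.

value=9.820e-09 m^3

The intermediates are shown rounded — all arithmetic maintains full float precision. Rounded just once, at 4 significant figures.
Total distance L = 5021 mm = 5.021 m.
Hardness H = 0.2586 GPa = 2.586e+08 Pa.
In SI base units, W = 373.8 N, H = 2.586e+08 Pa, K = 1.353e-03.
Worn volume V = K·W·L/H = 1.353e-03 · 373.8 · 5.021 / 2.586e+08 = 9.820e-09 m³.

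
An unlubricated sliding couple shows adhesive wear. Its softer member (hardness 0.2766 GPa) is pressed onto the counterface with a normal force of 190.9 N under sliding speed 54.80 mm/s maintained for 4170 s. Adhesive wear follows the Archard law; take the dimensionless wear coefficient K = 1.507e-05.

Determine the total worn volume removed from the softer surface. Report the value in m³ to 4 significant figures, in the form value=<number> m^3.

All arithmetic keeps exact precision — printed values are rounded — rounded once at the end, at 4 significant figures.
Convert: Sliding speed v = 54.80 mm/s = 0.05480 m/s. The distance L = v·t = 0.05480 m/s × 4170 s = 228.5 m.
Convert: Hardness H = 0.2766 GPa = 2.766e+08 Pa.
Working in SI base units: W = 190.9 N, H = 2.766e+08 Pa, K = 1.507e-05.
Worn volume V = K·W·L/H = 1.507e-05 · 190.9 · 228.5 / 2.766e+08 = 2.377e-09 m³.

value=2.377e-09 m^3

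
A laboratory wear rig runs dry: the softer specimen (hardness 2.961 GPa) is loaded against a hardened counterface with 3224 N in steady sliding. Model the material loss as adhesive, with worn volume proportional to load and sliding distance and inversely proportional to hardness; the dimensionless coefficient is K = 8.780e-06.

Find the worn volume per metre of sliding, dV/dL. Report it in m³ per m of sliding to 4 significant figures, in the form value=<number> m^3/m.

The computation holds exact precision; intermediate values appear rounded; one last rounding to four significant figures.
Convert: Hardness H = 2.961 GPa = 2.961e+09 Pa.
Collected in SI base units: W = 3224 N, H = 2.961e+09 Pa, K = 8.780e-06.
Sliding wear rate dV/dL = K·W/H (no L dependence): 8.780e-06 · 3224 / 2.961e+09 = 9.560e-12 m³/m.

value=9.560e-12 m^3/m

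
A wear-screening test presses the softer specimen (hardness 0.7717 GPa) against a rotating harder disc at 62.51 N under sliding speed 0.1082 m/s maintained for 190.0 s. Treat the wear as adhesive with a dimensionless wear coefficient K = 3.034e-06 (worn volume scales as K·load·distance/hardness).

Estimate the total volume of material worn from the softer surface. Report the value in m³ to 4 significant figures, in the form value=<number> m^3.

value=5.052e-12 m^3

The computation carries full precision. Intermediates are printed rounded, and one last rounding to four significant digits.
The distance L = v·t = 0.1082 m/s × 190.0 s = 20.56 m.
Hardness H = 0.7717 GPa = 7.717e+08 Pa.
SI base units throughout: W = 62.51 N, H = 7.717e+08 Pa, K = 3.034e-06.
Archard volume V = K·W·L/H = 3.034e-06 · 62.51 · 20.56 / 7.717e+08 = 5.052e-12 m³.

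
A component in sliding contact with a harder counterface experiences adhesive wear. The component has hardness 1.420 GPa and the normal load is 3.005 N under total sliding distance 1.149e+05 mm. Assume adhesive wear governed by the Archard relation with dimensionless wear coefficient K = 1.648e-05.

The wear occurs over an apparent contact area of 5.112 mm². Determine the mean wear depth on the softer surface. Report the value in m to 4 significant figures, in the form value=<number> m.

Printed values are rounded — every step keeps full precision. Rounded once at the end to 4 significant figures.
Total distance L = 1.149e+05 mm = 114.9 m.
Hardness H = 1.420 GPa = 1.420e+09 Pa.
Contact area A = 5.112 mm² = 5.112e-06 m².
In SI base units, W = 3.005 N, H = 1.420e+09 Pa, K = 1.648e-05.
Volume removed: V = K·W·L/H = 1.648e-05 · 3.005 · 114.9 / 1.420e+09 = 4.007e-12 m³.
Depth h = V/A = 4.007e-12 / 5.112e-06 = 7.839e-07 m.

value=7.839e-07 m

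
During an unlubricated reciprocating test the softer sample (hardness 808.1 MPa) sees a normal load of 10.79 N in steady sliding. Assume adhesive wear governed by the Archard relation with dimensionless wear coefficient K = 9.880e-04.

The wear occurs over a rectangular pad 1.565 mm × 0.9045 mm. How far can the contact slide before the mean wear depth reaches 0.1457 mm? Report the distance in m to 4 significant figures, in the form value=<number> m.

value=15.63 m

The algebra holds full precision, and intermediate values are printed rounded, and a lone final rounding to four significant digits.
Convert: Hardness H = 808.1 MPa = 8.081e+08 Pa.
Convert: Pad sides 1.565 mm × 0.9045 mm = 1.565e-03 m × 9.045e-04 m. Contact area A = 1.565e-03 m × 9.045e-04 m = 1.416e-06 m².
Convert: Depth limit h_lim = 0.1457 mm = 1.457e-04 m.
Collected in SI base units: W = 10.79 N, H = 8.081e+08 Pa, K = 9.880e-04.
Permissible volume V_lim = h_lim·A = 1.457e-04 · 1.416e-06 = 2.062e-10 m³.
Sliding life L = V_lim·H/(K·W) = 2.062e-10 · 8.081e+08 / (9.880e-04 · 10.79) = 15.63 m.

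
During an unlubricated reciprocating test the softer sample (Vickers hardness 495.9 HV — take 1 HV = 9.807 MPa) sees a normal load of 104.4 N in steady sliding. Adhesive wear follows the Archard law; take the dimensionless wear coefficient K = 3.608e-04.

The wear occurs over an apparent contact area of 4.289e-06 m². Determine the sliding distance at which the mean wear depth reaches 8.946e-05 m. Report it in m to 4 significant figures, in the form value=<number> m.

value=49.54 m

Intermediate values appear rounded — each operation runs at exact precision; one final rounding, at four significant digits.
Hardness H = 495.9 HV × 9.807 MPa/HV = 4863 MPa = 4.863e+09 Pa.
SI base units throughout: W = 104.4 N, H = 4.863e+09 Pa, K = 3.608e-04.
At the depth limit, V_lim = h_lim·A = 8.946e-05 · 4.289e-06 = 3.837e-10 m³.
Life L = V_lim·H/(K·W) = 3.837e-10 · 4.863e+09 / (3.608e-04 · 104.4) = 49.54 m.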